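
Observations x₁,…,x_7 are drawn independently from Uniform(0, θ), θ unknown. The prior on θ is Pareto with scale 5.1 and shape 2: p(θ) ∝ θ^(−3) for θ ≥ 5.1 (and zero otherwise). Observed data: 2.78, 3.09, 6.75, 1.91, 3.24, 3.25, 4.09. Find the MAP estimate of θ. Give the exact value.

The Uniform(0, θ) likelihood is θ^(−n) for θ ≥ max(xᵢ), zero otherwise. Here max(xᵢ) = 6.75.
Posterior ∝ θ^(−3) · θ^(−7) = θ^(−10) on θ ≥ max(5.1, 6.75) = 6.75.
This density is strictly decreasing in θ, so the posterior mode lies at the lower boundary of the support.

θ̂_MAP = 6.75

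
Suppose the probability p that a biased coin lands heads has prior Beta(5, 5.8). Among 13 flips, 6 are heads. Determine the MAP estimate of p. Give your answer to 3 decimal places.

Prior: Beta(5, 5.8).
Data: 6 successes in 13 trials. The binomial likelihood contributes p^6(1−p)^7, so the posterior is Beta(5+6, 5.8+7) = Beta(11, 12.8).
For Beta(a, b) with a, b > 1 the mode is (a−1)/(a+b−2) = 10/21.8 ≈ 0.459.

p̂_MAP = 0.459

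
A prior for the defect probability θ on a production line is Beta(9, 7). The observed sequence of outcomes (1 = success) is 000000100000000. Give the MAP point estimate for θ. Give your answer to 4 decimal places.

Prior: Beta(9, 7).
Data: 1 success in 15 trials (from the sequence). The binomial likelihood contributes θ(1−θ)^14, so the posterior is Beta(9+1, 7+14) = Beta(10, 21).
For Beta(a, b) with a, b > 1 the mode is (a−1)/(a+b−2) = 9/29 ≈ 0.3103.

θ̂_MAP = 0.3103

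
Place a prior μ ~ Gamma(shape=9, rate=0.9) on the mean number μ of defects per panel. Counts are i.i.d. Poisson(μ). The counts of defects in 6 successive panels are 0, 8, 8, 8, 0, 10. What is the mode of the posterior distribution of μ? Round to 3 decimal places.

μ̂_MAP = 6.087

Σxᵢ = 0+8+8+8+0+10 = 34, with n = 6.
Posterior ∝ μ^8e^(−0.9μ) · μ^34e^(−6μ) = μ^42e^(−6.9μ), i.e. Gamma(shape=43, rate=6.9).
The mode of a Gamma(a, b) with a ≥ 1 (shape–rate) is (a−1)/b = 42/6.9 ≈ 6.087.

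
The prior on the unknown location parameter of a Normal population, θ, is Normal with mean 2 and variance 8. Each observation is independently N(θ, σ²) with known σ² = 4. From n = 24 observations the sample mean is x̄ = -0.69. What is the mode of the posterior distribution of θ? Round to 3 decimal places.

θ̂_MAP = -0.635

n = 24, x̄ = -0.69.
For a Normal prior and Normal likelihood with known variance, the posterior is Normal; its mode equals its mean, the precision-weighted average.
Prior precision 1/σ₀² = 1/8 = 0.125; data precision n/σ² = 24/4 = 6.
θ̂ = (0.125·2 + 6·(-0.69)) / (0.125 + 6) = (-3.89)/6.125 = -778/1225 ≈ -0.635.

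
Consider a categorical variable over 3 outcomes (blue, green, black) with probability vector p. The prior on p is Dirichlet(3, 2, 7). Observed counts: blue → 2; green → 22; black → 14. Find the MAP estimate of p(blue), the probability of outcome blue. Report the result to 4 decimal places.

MAP estimate of p(blue) = 0.0851

The posterior is Dirichlet(αᵢ + nᵢ) = Dirichlet(5, 24, 21).
For a Dirichlet(a₁,…,a_K) with all aᵢ > 1, the mode has j-th component (aⱼ − 1)/(Σaᵢ − K).
Here Σaᵢ = 50 and K = 3, so p(blue) = (5 − 1)/(50 − 3) = 4/47 ≈ 0.0851.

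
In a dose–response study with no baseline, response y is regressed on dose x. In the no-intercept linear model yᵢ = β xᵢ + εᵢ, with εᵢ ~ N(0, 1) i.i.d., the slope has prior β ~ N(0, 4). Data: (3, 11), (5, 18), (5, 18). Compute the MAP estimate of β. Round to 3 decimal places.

β̂_MAP = 3.595

log p(β | y) = −Σ(yᵢ − βxᵢ)²/(2·1) − β²/(2·4) + const.
Setting the derivative to zero: Σxᵢ(yᵢ − βxᵢ)/1 − β/4 = 0, so β = Σxᵢyᵢ / (Σxᵢ² + σ²/τ²).
Σxᵢyᵢ = 3·11 + 5·18 + 5·18 = 213; Σxᵢ² = 59; σ²/τ² = 0.25.
β̂_MAP = 213 / (59 + 0.25) = 213/59.25 ≈ 3.595.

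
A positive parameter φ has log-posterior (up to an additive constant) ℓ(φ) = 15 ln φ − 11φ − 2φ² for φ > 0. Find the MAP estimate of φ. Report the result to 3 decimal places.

φ̂_MAP = 1.000

ℓ'(φ) = 15/φ − 11 − 4φ. Setting this to zero and multiplying by φ: 4φ² + 11φ − 15 = 0.
φ = (−11 + √(11² + 4·4·15)) / (2·4) = (−11 + √361) / 8 = (−11 + 19)/8 = 1.
ℓ''(φ) = −15/φ² − 4 < 0, confirming a maximum.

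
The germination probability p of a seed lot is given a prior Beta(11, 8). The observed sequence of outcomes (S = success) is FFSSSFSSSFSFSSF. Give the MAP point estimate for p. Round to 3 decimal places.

Prior: Beta(11, 8).
Data: 9 successes in 15 trials (from the sequence). The binomial likelihood contributes p^9(1−p)^6, so the posterior is Beta(11+9, 8+6) = Beta(20, 14).
For Beta(a, b) with a, b > 1 the mode is (a−1)/(a+b−2) = 19/32 ≈ 0.594.

p̂_MAP = 0.594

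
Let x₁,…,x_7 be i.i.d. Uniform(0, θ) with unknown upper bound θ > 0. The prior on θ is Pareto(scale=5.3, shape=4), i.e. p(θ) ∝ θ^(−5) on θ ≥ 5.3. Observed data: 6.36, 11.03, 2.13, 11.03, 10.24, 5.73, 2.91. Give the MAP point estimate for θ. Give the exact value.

θ̂_MAP = 11.03

The Uniform(0, θ) likelihood is θ^(−n) for θ ≥ max(xᵢ), zero otherwise. Here max(xᵢ) = 11.03.
Posterior ∝ θ^(−5) · θ^(−7) = θ^(−12) on θ ≥ max(5.3, 11.03) = 11.03.
This density is strictly decreasing in θ, so the posterior mode lies at the lower boundary of the support.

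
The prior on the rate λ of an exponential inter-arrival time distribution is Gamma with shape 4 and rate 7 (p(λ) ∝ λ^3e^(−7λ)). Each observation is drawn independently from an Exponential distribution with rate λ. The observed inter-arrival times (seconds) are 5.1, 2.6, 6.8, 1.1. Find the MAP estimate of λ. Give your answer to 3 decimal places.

λ̂_MAP = 0.310

The Exponential(rate=λ) likelihood is ∝ λ^n e^(−λΣtᵢ). Here n = 4 and Σtᵢ = 5.1 + 2.6 + 6.8 + 1.1 = 15.6.
Posterior ∝ λ^3e^(−7λ) · λ^4e^(−15.6λ) = λ^7e^(−22.6λ), i.e. Gamma(8, 22.6).
Mode = (a−1)/b = 7/22.6 ≈ 0.310.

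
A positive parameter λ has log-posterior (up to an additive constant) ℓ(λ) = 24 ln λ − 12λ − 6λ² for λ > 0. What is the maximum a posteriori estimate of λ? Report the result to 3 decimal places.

ℓ'(λ) = 24/λ − 12 − 12λ. Setting this to zero and multiplying by λ: 12λ² + 12λ − 24 = 0.
λ = (−12 + √(12² + 4·12·24)) / (2·12) = (−12 + √1296) / 24 = (−12 + 36)/24 = 1.
ℓ''(λ) = −24/λ² − 12 < 0, confirming a maximum.

λ̂_MAP = 1.000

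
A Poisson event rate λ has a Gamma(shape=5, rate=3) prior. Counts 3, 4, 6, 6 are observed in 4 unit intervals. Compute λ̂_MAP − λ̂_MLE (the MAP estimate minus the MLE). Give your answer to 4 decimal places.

Σxᵢ = 19. Posterior is Gamma(24, 7); MAP = (24−1)/7 = 23/7 ≈ 3.28571.
MLE = x̄ = 19/4 ≈ 4.75000.
Difference = 23/7 − 19/4 = -41/28 ≈ -1.4643.

MAP − MLE = -1.4643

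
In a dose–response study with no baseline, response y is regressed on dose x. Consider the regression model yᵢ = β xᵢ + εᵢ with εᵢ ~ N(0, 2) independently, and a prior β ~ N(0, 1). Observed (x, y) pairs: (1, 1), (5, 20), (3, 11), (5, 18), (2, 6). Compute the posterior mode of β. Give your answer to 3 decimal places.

log p(β | y) = −Σ(yᵢ − βxᵢ)²/(2·2) − β²/(2·1) + const.
Setting the derivative to zero: Σxᵢ(yᵢ − βxᵢ)/2 − β/1 = 0, so β = Σxᵢyᵢ / (Σxᵢ² + σ²/τ²).
Σxᵢyᵢ = 1·1 + 5·20 + 3·11 + 5·18 + 2·6 = 236; Σxᵢ² = 64; σ²/τ² = 2.
β̂_MAP = 236 / (64 + 2) = 236/66 ≈ 3.576.

β̂_MAP = 3.576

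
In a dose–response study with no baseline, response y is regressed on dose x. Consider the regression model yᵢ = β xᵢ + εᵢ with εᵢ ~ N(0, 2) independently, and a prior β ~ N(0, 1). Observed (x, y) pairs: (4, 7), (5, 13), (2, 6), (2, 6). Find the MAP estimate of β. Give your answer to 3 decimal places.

β̂_MAP = 2.294

log p(β | y) = −Σ(yᵢ − βxᵢ)²/(2·2) − β²/(2·1) + const.
Setting the derivative to zero: Σxᵢ(yᵢ − βxᵢ)/2 − β/1 = 0, so β = Σxᵢyᵢ / (Σxᵢ² + σ²/τ²).
Σxᵢyᵢ = 4·7 + 5·13 + 2·6 + 2·6 = 117; Σxᵢ² = 49; σ²/τ² = 2.
β̂_MAP = 117 / (49 + 2) = 117/51 ≈ 2.294.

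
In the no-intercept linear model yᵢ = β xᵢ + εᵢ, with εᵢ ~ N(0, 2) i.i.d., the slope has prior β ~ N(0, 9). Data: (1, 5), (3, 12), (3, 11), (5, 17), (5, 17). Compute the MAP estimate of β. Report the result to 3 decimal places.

log p(β | y) = −Σ(yᵢ − βxᵢ)²/(2·2) − β²/(2·9) + const.
Setting the derivative to zero: Σxᵢ(yᵢ − βxᵢ)/2 − β/9 = 0, so β = Σxᵢyᵢ / (Σxᵢ² + σ²/τ²).
Σxᵢyᵢ = 1·5 + 3·12 + 3·11 + 5·17 + 5·17 = 244; Σxᵢ² = 69; σ²/τ² = 2/9.
β̂_MAP = 244 / (69 + 2/9) = 244/(623/9) = 2196/623 ≈ 3.525.

β̂_MAP = 3.525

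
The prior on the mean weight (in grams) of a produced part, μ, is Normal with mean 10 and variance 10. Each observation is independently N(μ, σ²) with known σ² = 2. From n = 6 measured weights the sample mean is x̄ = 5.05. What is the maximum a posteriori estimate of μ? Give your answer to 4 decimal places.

n = 6, x̄ = 5.05.
For a Normal prior and Normal likelihood with known variance, the posterior is Normal; its mode equals its mean, the precision-weighted average.
Prior precision 1/σ₀² = 1/10 = 0.1; data precision n/σ² = 6/2 = 3.
μ̂ = (0.1·10 + 3·5.05) / (0.1 + 3) = 16.15/3.1 = 323/62 ≈ 5.2097.

μ̂_MAP = 5.2097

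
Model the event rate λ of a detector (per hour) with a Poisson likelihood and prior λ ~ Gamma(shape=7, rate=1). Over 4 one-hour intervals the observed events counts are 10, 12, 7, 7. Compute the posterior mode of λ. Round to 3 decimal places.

λ̂_MAP = 8.400

Σxᵢ = 10+12+7+7 = 36, with n = 4.
Posterior ∝ λ^6e^(−1λ) · λ^36e^(−4λ) = λ^42e^(−5λ), i.e. Gamma(shape=43, rate=5).
The mode of a Gamma(a, b) with a ≥ 1 (shape–rate) is (a−1)/b = 42/5 ≈ 8.400.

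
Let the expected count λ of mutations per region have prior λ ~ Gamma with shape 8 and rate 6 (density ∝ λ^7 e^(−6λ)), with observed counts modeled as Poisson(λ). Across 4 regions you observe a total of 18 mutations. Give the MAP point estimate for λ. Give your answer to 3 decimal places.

λ̂_MAP = 2.500

Σxᵢ = 18, n = 4.
Posterior ∝ λ^7e^(−6λ) · λ^18e^(−4λ) = λ^25e^(−10λ), i.e. Gamma(shape=26, rate=10).
The mode of a Gamma(a, b) with a ≥ 1 (shape–rate) is (a−1)/b = 25/10 ≈ 2.500.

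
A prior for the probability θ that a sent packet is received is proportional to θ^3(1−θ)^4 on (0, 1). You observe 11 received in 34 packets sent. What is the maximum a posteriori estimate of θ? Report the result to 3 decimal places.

The prior density ∝ θ^3(1−θ)^4 is the kernel of Beta(4, 5).
Data: 11 successes in 34 trials. The binomial likelihood contributes θ^11(1−θ)^23, so the posterior is Beta(4+11, 5+23) = Beta(15, 28).
For Beta(a, b) with a, b > 1 the mode is (a−1)/(a+b−2) = 14/41 ≈ 0.341.

θ̂_MAP = 0.341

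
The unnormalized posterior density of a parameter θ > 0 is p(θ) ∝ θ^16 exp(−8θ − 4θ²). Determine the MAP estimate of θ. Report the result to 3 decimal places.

ℓ'(θ) = 16/θ − 8 − 8θ. Setting this to zero and multiplying by θ: 8θ² + 8θ − 16 = 0.
θ = (−8 + √(8² + 4·8·16)) / (2·8) = (−8 + √576) / 16 = (−8 + 24)/16 = 1.
ℓ''(θ) = −16/θ² − 8 < 0, confirming a maximum.

θ̂_MAP = 1.000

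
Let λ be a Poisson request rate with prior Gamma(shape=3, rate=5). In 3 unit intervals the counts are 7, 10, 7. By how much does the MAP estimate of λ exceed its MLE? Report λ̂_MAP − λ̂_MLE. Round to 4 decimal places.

MAP − MLE = -4.7500

Σxᵢ = 24. Posterior is Gamma(27, 8); MAP = (27−1)/8 = 26/8 ≈ 3.25000.
MLE = x̄ = 24/3 ≈ 8.00000.
Difference = 26/8 − 24/3 = -19/4 ≈ -4.7500.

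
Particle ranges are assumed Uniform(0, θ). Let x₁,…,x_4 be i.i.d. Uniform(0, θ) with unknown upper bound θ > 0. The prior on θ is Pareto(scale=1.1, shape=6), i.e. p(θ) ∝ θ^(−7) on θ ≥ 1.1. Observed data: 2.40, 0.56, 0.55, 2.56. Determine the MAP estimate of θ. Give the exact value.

The Uniform(0, θ) likelihood is θ^(−n) for θ ≥ max(xᵢ), zero otherwise. Here max(xᵢ) = 2.56.
Posterior ∝ θ^(−7) · θ^(−4) = θ^(−11) on θ ≥ max(1.1, 2.56) = 2.56.
This density is strictly decreasing in θ, so the posterior mode lies at the lower boundary of the support.

θ̂_MAP = 2.56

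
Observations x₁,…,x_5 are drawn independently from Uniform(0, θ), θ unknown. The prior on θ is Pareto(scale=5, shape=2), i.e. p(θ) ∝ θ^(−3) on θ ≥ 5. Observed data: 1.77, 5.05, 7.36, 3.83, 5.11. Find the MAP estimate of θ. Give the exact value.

The Uniform(0, θ) likelihood is θ^(−n) for θ ≥ max(xᵢ), zero otherwise. Here max(xᵢ) = 7.36.
Posterior ∝ θ^(−3) · θ^(−5) = θ^(−8) on θ ≥ max(5, 7.36) = 7.36.
This density is strictly decreasing in θ, so the posterior mode lies at the lower boundary of the support.

θ̂_MAP = 7.36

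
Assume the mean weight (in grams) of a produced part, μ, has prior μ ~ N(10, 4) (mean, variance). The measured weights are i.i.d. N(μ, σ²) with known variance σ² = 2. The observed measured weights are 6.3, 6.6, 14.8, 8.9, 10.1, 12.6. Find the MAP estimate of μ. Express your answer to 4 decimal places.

n = 6; x̄ = (6.3 + 6.6 + 14.8 + 8.9 + 10.1 + 12.6)/6 = 59.3/6 = 593/60 ≈ 9.8833.
For a Normal prior and Normal likelihood with known variance, the posterior is Normal; its mode equals its mean, the precision-weighted average.
Prior precision 1/σ₀² = 1/4 = 0.25; data precision n/σ² = 6/2 = 3.
μ̂ = (0.25·10 + 3·(593/60)) / (0.25 + 3) = 32.15/3.25 = 643/65 ≈ 9.8923.

μ̂_MAP = 9.8923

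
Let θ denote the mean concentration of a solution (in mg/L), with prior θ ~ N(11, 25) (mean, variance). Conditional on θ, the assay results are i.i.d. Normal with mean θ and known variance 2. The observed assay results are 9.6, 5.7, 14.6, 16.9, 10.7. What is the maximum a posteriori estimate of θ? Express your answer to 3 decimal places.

θ̂_MAP = 11.492

n = 5; x̄ = (9.6 + 5.7 + 14.6 + 16.9 + 10.7)/5 = 57.5/5 = 11.5.
For a Normal prior and Normal likelihood with known variance, the posterior is Normal; its mode equals its mean, the precision-weighted average.
Prior precision 1/σ₀² = 1/25 = 0.04; data precision n/σ² = 5/2 = 2.5.
θ̂ = (0.04·11 + 2.5·11.5) / (0.04 + 2.5) = 29.19/2.54 = 2919/254 ≈ 11.492.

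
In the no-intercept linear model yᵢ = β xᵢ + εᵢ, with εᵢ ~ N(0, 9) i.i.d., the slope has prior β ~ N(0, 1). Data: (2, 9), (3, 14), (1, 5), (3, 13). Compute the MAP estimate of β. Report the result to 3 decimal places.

β̂_MAP = 3.250

log p(β | y) = −Σ(yᵢ − βxᵢ)²/(2·9) − β²/(2·1) + const.
Setting the derivative to zero: Σxᵢ(yᵢ − βxᵢ)/9 − β/1 = 0, so β = Σxᵢyᵢ / (Σxᵢ² + σ²/τ²).
Σxᵢyᵢ = 2·9 + 3·14 + 1·5 + 3·13 = 104; Σxᵢ² = 23; σ²/τ² = 9.
β̂_MAP = 104 / (23 + 9) = 104/32 ≈ 3.250.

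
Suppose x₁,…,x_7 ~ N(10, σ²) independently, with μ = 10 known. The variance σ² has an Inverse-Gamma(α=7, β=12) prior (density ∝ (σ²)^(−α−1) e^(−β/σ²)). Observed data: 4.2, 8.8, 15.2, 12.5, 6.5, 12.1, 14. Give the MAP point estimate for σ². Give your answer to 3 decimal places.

Sum of squared deviations about the known mean: SS = (4.2−10)² + (8.8−10)² + (15.2−10)² + (12.5−10)² + (6.5−10)² + (12.1−10)² + (14−10)² = 101.03.
The Normal likelihood contributes (σ²)^(−n/2) exp(−SS/(2σ²)), so the posterior is Inverse-Gamma(α + n/2, β + SS/2) = Inverse-Gamma(10.5, 62.515).
The mode of Inverse-Gamma(a, b) is b/(a+1) = 62.515/11.5 ≈ 5.436.

σ̂²_MAP = 5.436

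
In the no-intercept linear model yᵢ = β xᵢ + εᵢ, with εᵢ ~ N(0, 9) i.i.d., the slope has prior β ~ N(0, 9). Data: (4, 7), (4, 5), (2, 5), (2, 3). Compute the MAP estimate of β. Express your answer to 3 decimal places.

log p(β | y) = −Σ(yᵢ − βxᵢ)²/(2·9) − β²/(2·9) + const.
Setting the derivative to zero: Σxᵢ(yᵢ − βxᵢ)/9 − β/9 = 0, so β = Σxᵢyᵢ / (Σxᵢ² + σ²/τ²).
Σxᵢyᵢ = 4·7 + 4·5 + 2·5 + 2·3 = 64; Σxᵢ² = 40; σ²/τ² = 1.
β̂_MAP = 64 / (40 + 1) = 64/41 ≈ 1.561.

β̂_MAP = 1.561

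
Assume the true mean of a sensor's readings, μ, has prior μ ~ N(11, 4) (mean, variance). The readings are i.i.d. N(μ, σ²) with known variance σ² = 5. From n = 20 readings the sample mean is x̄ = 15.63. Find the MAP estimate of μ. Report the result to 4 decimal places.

n = 20, x̄ = 15.63.
For a Normal prior and Normal likelihood with known variance, the posterior is Normal; its mode equals its mean, the precision-weighted average.
Prior precision 1/σ₀² = 1/4 = 0.25; data precision n/σ² = 20/5 = 4.
μ̂ = (0.25·11 + 4·15.63) / (0.25 + 4) = 65.27/4.25 = 6527/425 ≈ 15.3576.

μ̂_MAP = 15.3576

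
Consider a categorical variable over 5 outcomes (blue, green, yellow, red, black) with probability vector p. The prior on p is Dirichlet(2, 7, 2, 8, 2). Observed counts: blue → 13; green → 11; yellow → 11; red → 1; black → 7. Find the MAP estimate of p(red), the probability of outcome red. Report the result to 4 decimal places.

MAP estimate of p(red) = 0.1356

The posterior is Dirichlet(αᵢ + nᵢ) = Dirichlet(15, 18, 13, 9, 9).
For a Dirichlet(a₁,…,a_K) with all aᵢ > 1, the mode has j-th component (aⱼ − 1)/(Σaᵢ − K).
Here Σaᵢ = 64 and K = 5, so p(red) = (9 − 1)/(64 − 5) = 8/59 ≈ 0.1356.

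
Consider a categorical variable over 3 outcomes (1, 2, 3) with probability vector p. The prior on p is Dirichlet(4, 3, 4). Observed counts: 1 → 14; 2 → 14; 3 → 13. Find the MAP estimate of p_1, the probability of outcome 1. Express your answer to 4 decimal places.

The posterior is Dirichlet(αᵢ + nᵢ) = Dirichlet(18, 17, 17).
For a Dirichlet(a₁,…,a_K) with all aᵢ > 1, the mode has j-th component (aⱼ − 1)/(Σaᵢ − K).
Here Σaᵢ = 52 and K = 3, so p_1 = (18 − 1)/(52 − 3) = 17/49 ≈ 0.3469.

MAP estimate: 0.3469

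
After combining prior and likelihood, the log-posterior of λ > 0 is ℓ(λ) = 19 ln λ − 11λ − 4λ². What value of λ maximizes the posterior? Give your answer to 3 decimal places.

ℓ'(λ) = 19/λ − 11 − 8λ. Setting this to zero and multiplying by λ: 8λ² + 11λ − 19 = 0.
λ = (−11 + √(11² + 4·8·19)) / (2·8) = (−11 + √729) / 16 = (−11 + 27)/16 = 1.
ℓ''(λ) = −19/λ² − 8 < 0, confirming a maximum.

λ̂_MAP = 1.000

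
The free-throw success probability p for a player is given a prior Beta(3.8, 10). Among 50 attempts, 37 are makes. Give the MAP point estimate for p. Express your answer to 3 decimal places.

p̂_MAP = 0.644

Prior: Beta(3.8, 10).
Data: 37 successes in 50 trials. The binomial likelihood contributes p^37(1−p)^13, so the posterior is Beta(3.8+37, 10+13) = Beta(40.8, 23).
For Beta(a, b) with a, b > 1 the mode is (a−1)/(a+b−2) = 39.8/61.8 ≈ 0.644.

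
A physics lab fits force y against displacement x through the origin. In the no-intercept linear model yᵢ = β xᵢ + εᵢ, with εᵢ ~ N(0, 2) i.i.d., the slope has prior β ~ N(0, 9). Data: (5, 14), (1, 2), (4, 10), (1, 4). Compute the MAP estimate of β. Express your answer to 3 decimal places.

log p(β | y) = −Σ(yᵢ − βxᵢ)²/(2·2) − β²/(2·9) + const.
Setting the derivative to zero: Σxᵢ(yᵢ − βxᵢ)/2 − β/9 = 0, so β = Σxᵢyᵢ / (Σxᵢ² + σ²/τ²).
Σxᵢyᵢ = 5·14 + 1·2 + 4·10 + 1·4 = 116; Σxᵢ² = 43; σ²/τ² = 2/9.
β̂_MAP = 116 / (43 + 2/9) = 116/(389/9) = 1044/389 ≈ 2.684.

β̂_MAP = 2.684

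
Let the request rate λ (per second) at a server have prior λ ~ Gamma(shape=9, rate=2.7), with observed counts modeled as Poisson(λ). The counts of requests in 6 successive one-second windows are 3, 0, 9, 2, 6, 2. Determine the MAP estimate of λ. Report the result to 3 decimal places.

λ̂_MAP = 3.448

Σxᵢ = 3+0+9+2+6+2 = 22, with n = 6.
Posterior ∝ λ^8e^(−2.7λ) · λ^22e^(−6λ) = λ^30e^(−8.7λ), i.e. Gamma(shape=31, rate=8.7).
The mode of a Gamma(a, b) with a ≥ 1 (shape–rate) is (a−1)/b = 30/8.7 ≈ 3.448.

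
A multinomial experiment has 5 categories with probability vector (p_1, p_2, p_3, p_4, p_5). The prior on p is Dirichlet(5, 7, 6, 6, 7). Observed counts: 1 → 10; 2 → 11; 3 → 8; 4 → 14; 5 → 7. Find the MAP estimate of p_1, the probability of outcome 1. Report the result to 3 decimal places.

The posterior is Dirichlet(αᵢ + nᵢ) = Dirichlet(15, 18, 14, 20, 14).
For a Dirichlet(a₁,…,a_K) with all aᵢ > 1, the mode has j-th component (aⱼ − 1)/(Σaᵢ − K).
Here Σaᵢ = 81 and K = 5, so p_1 = (15 − 1)/(81 − 5) = 14/76 ≈ 0.184.

MAP estimate: 0.184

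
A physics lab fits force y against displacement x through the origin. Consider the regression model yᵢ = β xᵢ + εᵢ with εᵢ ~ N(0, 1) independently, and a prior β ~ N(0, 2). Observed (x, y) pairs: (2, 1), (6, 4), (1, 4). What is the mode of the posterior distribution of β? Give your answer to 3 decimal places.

log p(β | y) = −Σ(yᵢ − βxᵢ)²/(2·1) − β²/(2·2) + const.
Setting the derivative to zero: Σxᵢ(yᵢ − βxᵢ)/1 − β/2 = 0, so β = Σxᵢyᵢ / (Σxᵢ² + σ²/τ²).
Σxᵢyᵢ = 2·1 + 6·4 + 1·4 = 30; Σxᵢ² = 41; σ²/τ² = 0.5.
β̂_MAP = 30 / (41 + 0.5) = 30/41.5 ≈ 0.723.

β̂_MAP = 0.723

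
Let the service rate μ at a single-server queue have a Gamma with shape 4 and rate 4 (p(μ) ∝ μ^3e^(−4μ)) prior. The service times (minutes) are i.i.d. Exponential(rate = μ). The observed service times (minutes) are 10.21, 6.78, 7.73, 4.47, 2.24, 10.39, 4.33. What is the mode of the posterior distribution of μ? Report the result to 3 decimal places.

μ̂_MAP = 0.199

The Exponential(rate=μ) likelihood is ∝ μ^n e^(−μΣtᵢ). Here n = 7 and Σtᵢ = 10.21 + 6.78 + 7.73 + 4.47 + 2.24 + 10.39 + 4.33 = 46.15.
Posterior ∝ μ^3e^(−4μ) · μ^7e^(−46.15μ) = μ^10e^(−50.15μ), i.e. Gamma(11, 50.15).
Mode = (a−1)/b = 10/50.15 ≈ 0.199.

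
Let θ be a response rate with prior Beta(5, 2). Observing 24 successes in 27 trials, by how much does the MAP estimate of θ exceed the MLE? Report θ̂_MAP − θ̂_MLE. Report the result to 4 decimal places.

Posterior is Beta(29, 5); MAP = (29−1)/(34−2) = 28/32 ≈ 0.87500.
MLE ignores the prior: θ̂_MLE = k/n = 24/27 ≈ 0.88889.
Difference = 28/32 − 24/27 = -1/72 ≈ -0.0139.

MAP − MLE = -0.0139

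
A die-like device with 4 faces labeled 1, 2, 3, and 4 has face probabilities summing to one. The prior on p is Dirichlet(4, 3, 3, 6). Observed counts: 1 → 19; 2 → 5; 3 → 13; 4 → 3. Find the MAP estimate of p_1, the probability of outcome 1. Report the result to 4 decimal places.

The posterior is Dirichlet(αᵢ + nᵢ) = Dirichlet(23, 8, 16, 9).
For a Dirichlet(a₁,…,a_K) with all aᵢ > 1, the mode has j-th component (aⱼ − 1)/(Σaᵢ − K).
Here Σaᵢ = 56 and K = 4, so p_1 = (23 − 1)/(56 − 4) = 22/52 ≈ 0.4231.

MAP estimate: 0.4231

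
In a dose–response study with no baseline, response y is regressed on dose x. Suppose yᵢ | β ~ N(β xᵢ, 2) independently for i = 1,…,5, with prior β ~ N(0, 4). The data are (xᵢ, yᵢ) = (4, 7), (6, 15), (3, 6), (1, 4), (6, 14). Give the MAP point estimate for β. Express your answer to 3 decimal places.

β̂_MAP = 2.274

log p(β | y) = −Σ(yᵢ − βxᵢ)²/(2·2) − β²/(2·4) + const.
Setting the derivative to zero: Σxᵢ(yᵢ − βxᵢ)/2 − β/4 = 0, so β = Σxᵢyᵢ / (Σxᵢ² + σ²/τ²).
Σxᵢyᵢ = 4·7 + 6·15 + 3·6 + 1·4 + 6·14 = 224; Σxᵢ² = 98; σ²/τ² = 0.5.
β̂_MAP = 224 / (98 + 0.5) = 224/98.5 ≈ 2.274.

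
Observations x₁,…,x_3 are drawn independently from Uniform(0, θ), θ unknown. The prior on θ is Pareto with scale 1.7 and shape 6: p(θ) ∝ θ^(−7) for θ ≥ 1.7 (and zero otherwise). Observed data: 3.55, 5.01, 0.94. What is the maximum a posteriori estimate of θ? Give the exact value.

θ̂_MAP = 5.01

The Uniform(0, θ) likelihood is θ^(−n) for θ ≥ max(xᵢ), zero otherwise. Here max(xᵢ) = 5.01.
Posterior ∝ θ^(−7) · θ^(−3) = θ^(−10) on θ ≥ max(1.7, 5.01) = 5.01.
This density is strictly decreasing in θ, so the posterior mode lies at the lower boundary of the support.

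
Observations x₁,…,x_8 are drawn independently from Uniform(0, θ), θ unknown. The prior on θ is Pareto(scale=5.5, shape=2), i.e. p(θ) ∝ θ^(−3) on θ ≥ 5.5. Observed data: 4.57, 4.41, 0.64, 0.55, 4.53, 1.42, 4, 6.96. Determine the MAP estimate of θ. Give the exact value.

The Uniform(0, θ) likelihood is θ^(−n) for θ ≥ max(xᵢ), zero otherwise. Here max(xᵢ) = 6.96.
Posterior ∝ θ^(−3) · θ^(−8) = θ^(−11) on θ ≥ max(5.5, 6.96) = 6.96.
This density is strictly decreasing in θ, so the posterior mode lies at the lower boundary of the support.

θ̂_MAP = 6.96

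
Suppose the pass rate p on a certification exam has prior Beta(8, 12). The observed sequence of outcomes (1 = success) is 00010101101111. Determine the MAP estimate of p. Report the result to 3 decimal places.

p̂_MAP = 0.469

Prior: Beta(8, 12).
Data: 8 successes in 14 trials (from the sequence). The binomial likelihood contributes p^8(1−p)^6, so the posterior is Beta(8+8, 12+6) = Beta(16, 18).
For Beta(a, b) with a, b > 1 the mode is (a−1)/(a+b−2) = 15/32 ≈ 0.469.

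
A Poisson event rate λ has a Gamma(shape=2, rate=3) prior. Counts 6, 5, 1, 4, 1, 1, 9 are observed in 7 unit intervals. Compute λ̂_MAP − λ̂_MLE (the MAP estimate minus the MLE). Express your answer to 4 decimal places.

Σxᵢ = 27. Posterior is Gamma(29, 10); MAP = (29−1)/10 = 28/10 ≈ 2.80000.
MLE = x̄ = 27/7 ≈ 3.85714.
Difference = 28/10 − 27/7 = -37/35 ≈ -1.0571.

MAP − MLE = -1.0571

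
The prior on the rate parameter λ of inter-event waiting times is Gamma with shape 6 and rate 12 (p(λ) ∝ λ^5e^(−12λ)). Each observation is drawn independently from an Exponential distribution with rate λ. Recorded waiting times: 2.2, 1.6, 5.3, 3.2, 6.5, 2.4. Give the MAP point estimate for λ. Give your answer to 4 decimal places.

The Exponential(rate=λ) likelihood is ∝ λ^n e^(−λΣtᵢ). Here n = 6 and Σtᵢ = 2.2 + 1.6 + 5.3 + 3.2 + 6.5 + 2.4 = 21.2.
Posterior ∝ λ^5e^(−12λ) · λ^6e^(−21.2λ) = λ^11e^(−33.2λ), i.e. Gamma(12, 33.2).
Mode = (a−1)/b = 11/33.2 ≈ 0.3313.

λ̂_MAP = 0.3313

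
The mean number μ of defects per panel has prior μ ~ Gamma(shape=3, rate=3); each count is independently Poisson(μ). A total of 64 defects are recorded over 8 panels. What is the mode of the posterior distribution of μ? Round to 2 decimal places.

Σxᵢ = 64, n = 8.
Posterior ∝ μ^2e^(−3μ) · μ^64e^(−8μ) = μ^66e^(−11μ), i.e. Gamma(shape=67, rate=11).
The mode of a Gamma(a, b) with a ≥ 1 (shape–rate) is (a−1)/b = 66/11 ≈ 6.00.

μ̂_MAP = 6.00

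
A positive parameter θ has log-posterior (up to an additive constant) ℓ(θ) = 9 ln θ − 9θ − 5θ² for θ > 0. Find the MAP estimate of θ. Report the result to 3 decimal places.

θ̂_MAP = 0.600

ℓ'(θ) = 9/θ − 9 − 10θ. Setting this to zero and multiplying by θ: 10θ² + 9θ − 9 = 0.
θ = (−9 + √(9² + 4·10·9)) / (2·10) = (−9 + √441) / 20 = (−9 + 21)/20 = 3/5.
ℓ''(θ) = −9/θ² − 10 < 0, confirming a maximum.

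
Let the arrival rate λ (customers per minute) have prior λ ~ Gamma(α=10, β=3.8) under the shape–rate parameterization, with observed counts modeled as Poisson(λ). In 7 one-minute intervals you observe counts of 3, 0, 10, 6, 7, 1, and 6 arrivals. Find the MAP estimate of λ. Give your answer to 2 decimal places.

λ̂_MAP = 3.89

Σxᵢ = 3+0+10+6+7+1+6 = 33, with n = 7.
Posterior ∝ λ^9e^(−3.8λ) · λ^33e^(−7λ) = λ^42e^(−10.8λ), i.e. Gamma(shape=43, rate=10.8).
The mode of a Gamma(a, b) with a ≥ 1 (shape–rate) is (a−1)/b = 42/10.8 ≈ 3.89.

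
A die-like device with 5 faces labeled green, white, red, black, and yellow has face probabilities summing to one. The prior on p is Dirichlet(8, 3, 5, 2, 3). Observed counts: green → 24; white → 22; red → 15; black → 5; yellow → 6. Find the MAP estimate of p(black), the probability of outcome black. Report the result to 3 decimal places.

MAP estimate of p(black) = 0.068

The posterior is Dirichlet(αᵢ + nᵢ) = Dirichlet(32, 25, 20, 7, 9).
For a Dirichlet(a₁,…,a_K) with all aᵢ > 1, the mode has j-th component (aⱼ − 1)/(Σaᵢ − K).
Here Σaᵢ = 93 and K = 5, so p(black) = (7 − 1)/(93 − 5) = 6/88 ≈ 0.068.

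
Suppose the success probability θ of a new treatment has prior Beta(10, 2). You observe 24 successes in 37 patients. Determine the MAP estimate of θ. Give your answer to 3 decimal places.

θ̂_MAP = 0.702

Prior: Beta(10, 2).
Data: 24 successes in 37 trials. The binomial likelihood contributes θ^24(1−θ)^13, so the posterior is Beta(10+24, 2+13) = Beta(34, 15).
For Beta(a, b) with a, b > 1 the mode is (a−1)/(a+b−2) = 33/47 ≈ 0.702.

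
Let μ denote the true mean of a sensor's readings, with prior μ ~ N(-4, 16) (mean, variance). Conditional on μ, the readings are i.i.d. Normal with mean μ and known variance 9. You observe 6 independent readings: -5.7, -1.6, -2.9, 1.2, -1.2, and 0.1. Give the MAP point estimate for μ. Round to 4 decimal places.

n = 6; x̄ = ((-5.7) + (-1.6) + (-2.9) + 1.2 + (-1.2) + 0.1)/6 = -10.1/6 = -101/60 ≈ -1.6833.
For a Normal prior and Normal likelihood with known variance, the posterior is Normal; its mode equals its mean, the precision-weighted average.
Prior precision 1/σ₀² = 1/16 = 0.0625; data precision n/σ² = 6/9 = 2/3.
μ̂ = (0.0625·(-4) + (2/3)·(-101/60)) / (0.0625 + 2/3) = (-247/180)/(35/48) = -988/525 ≈ -1.8819.

μ̂_MAP = -1.8819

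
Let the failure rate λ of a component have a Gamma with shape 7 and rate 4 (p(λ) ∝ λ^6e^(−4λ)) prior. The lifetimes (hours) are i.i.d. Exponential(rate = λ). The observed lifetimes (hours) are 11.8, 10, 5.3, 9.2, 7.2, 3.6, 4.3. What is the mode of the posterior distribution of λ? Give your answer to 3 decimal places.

λ̂_MAP = 0.235

The Exponential(rate=λ) likelihood is ∝ λ^n e^(−λΣtᵢ). Here n = 7 and Σtᵢ = 11.8 + 10 + 5.3 + 9.2 + 7.2 + 3.6 + 4.3 = 51.4.
Posterior ∝ λ^6e^(−4λ) · λ^7e^(−51.4λ) = λ^13e^(−55.4λ), i.e. Gamma(14, 55.4).
Mode = (a−1)/b = 13/55.4 ≈ 0.235.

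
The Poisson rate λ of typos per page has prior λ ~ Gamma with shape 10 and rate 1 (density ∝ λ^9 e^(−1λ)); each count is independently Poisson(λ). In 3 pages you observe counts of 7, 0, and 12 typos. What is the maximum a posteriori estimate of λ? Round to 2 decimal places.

Σxᵢ = 7+0+12 = 19, with n = 3.
Posterior ∝ λ^9e^(−1λ) · λ^19e^(−3λ) = λ^28e^(−4λ), i.e. Gamma(shape=29, rate=4).
The mode of a Gamma(a, b) with a ≥ 1 (shape–rate) is (a−1)/b = 28/4 ≈ 7.00.

λ̂_MAP = 7.00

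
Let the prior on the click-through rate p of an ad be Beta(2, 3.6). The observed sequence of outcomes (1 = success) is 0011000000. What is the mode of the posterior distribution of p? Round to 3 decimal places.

Prior: Beta(2, 3.6).
Data: 2 successes in 10 trials (from the sequence). The binomial likelihood contributes p^2(1−p)^8, so the posterior is Beta(2+2, 3.6+8) = Beta(4, 11.6).
For Beta(a, b) with a, b > 1 the mode is (a−1)/(a+b−2) = 3/13.6 ≈ 0.221.

p̂_MAP = 0.221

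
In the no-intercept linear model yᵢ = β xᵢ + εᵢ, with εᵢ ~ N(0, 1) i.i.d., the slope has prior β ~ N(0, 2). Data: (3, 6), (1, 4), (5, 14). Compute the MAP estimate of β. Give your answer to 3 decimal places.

β̂_MAP = 2.592

log p(β | y) = −Σ(yᵢ − βxᵢ)²/(2·1) − β²/(2·2) + const.
Setting the derivative to zero: Σxᵢ(yᵢ − βxᵢ)/1 − β/2 = 0, so β = Σxᵢyᵢ / (Σxᵢ² + σ²/τ²).
Σxᵢyᵢ = 3·6 + 1·4 + 5·14 = 92; Σxᵢ² = 35; σ²/τ² = 0.5.
β̂_MAP = 92 / (35 + 0.5) = 92/35.5 ≈ 2.592.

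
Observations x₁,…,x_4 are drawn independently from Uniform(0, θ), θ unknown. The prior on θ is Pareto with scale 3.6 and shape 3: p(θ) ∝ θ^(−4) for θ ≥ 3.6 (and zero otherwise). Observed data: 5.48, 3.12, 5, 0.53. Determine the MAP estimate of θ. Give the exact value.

The Uniform(0, θ) likelihood is θ^(−n) for θ ≥ max(xᵢ), zero otherwise. Here max(xᵢ) = 5.48.
Posterior ∝ θ^(−4) · θ^(−4) = θ^(−8) on θ ≥ max(3.6, 5.48) = 5.48.
This density is strictly decreasing in θ, so the posterior mode lies at the lower boundary of the support.

θ̂_MAP = 5.48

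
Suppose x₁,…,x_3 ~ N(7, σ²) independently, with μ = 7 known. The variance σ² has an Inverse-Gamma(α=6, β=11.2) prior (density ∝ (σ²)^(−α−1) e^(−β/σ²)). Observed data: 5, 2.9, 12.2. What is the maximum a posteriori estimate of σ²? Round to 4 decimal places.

σ̂²_MAP = 4.1324

Sum of squared deviations about the known mean: SS = (5−7)² + (2.9−7)² + (12.2−7)² = 47.85.
The Normal likelihood contributes (σ²)^(−n/2) exp(−SS/(2σ²)), so the posterior is Inverse-Gamma(α + n/2, β + SS/2) = Inverse-Gamma(7.5, 35.125).
The mode of Inverse-Gamma(a, b) is b/(a+1) = 35.125/8.5 ≈ 4.1324.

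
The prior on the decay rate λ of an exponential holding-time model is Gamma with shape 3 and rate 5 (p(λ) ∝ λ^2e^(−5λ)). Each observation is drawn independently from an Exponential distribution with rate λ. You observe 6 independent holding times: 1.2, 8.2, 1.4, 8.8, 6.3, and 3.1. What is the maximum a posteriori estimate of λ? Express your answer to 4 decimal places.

The Exponential(rate=λ) likelihood is ∝ λ^n e^(−λΣtᵢ). Here n = 6 and Σtᵢ = 1.2 + 8.2 + 1.4 + 8.8 + 6.3 + 3.1 = 29.
Posterior ∝ λ^2e^(−5λ) · λ^6e^(−29λ) = λ^8e^(−34λ), i.e. Gamma(9, 34).
Mode = (a−1)/b = 8/34 ≈ 0.2353.

λ̂_MAP = 0.2353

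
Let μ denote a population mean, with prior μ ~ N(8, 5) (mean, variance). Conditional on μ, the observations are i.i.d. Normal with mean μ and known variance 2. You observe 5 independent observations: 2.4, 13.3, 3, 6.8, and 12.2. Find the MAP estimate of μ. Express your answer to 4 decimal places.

n = 5; x̄ = (2.4 + 13.3 + 3 + 6.8 + 12.2)/5 = 37.7/5 = 7.54.
For a Normal prior and Normal likelihood with known variance, the posterior is Normal; its mode equals its mean, the precision-weighted average.
Prior precision 1/σ₀² = 1/5 = 0.2; data precision n/σ² = 5/2 = 2.5.
μ̂ = (0.2·8 + 2.5·7.54) / (0.2 + 2.5) = 20.45/2.7 = 409/54 ≈ 7.5741.

μ̂_MAP = 7.5741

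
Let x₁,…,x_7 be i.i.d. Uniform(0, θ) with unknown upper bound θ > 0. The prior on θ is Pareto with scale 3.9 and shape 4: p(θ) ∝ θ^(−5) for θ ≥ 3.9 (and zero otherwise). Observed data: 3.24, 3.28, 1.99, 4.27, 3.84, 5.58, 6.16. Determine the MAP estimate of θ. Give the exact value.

The Uniform(0, θ) likelihood is θ^(−n) for θ ≥ max(xᵢ), zero otherwise. Here max(xᵢ) = 6.16.
Posterior ∝ θ^(−5) · θ^(−7) = θ^(−12) on θ ≥ max(3.9, 6.16) = 6.16.
This density is strictly decreasing in θ, so the posterior mode lies at the lower boundary of the support.

θ̂_MAP = 6.16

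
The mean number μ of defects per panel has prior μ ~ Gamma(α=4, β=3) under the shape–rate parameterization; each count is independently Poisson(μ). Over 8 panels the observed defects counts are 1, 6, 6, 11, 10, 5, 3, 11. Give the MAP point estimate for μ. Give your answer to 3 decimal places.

Σxᵢ = 1+6+6+11+10+5+3+11 = 53, with n = 8.
Posterior ∝ μ^3e^(−3μ) · μ^53e^(−8μ) = μ^56e^(−11μ), i.e. Gamma(shape=57, rate=11).
The mode of a Gamma(a, b) with a ≥ 1 (shape–rate) is (a−1)/b = 56/11 ≈ 5.091.

μ̂_MAP = 5.091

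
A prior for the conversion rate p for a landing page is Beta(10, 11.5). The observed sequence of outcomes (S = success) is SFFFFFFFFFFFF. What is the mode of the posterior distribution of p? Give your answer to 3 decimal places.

p̂_MAP = 0.308

Prior: Beta(10, 11.5).
Data: 1 success in 13 trials (from the sequence). The binomial likelihood contributes p(1−p)^12, so the posterior is Beta(10+1, 11.5+12) = Beta(11, 23.5).
For Beta(a, b) with a, b > 1 the mode is (a−1)/(a+b−2) = 10/32.5 ≈ 0.308.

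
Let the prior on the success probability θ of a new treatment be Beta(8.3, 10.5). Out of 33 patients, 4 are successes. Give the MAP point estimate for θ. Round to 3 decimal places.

θ̂_MAP = 0.227

Prior: Beta(8.3, 10.5).
Data: 4 successes in 33 trials. The binomial likelihood contributes θ^4(1−θ)^29, so the posterior is Beta(8.3+4, 10.5+29) = Beta(12.3, 39.5).
For Beta(a, b) with a, b > 1 the mode is (a−1)/(a+b−2) = 11.3/49.8 ≈ 0.227.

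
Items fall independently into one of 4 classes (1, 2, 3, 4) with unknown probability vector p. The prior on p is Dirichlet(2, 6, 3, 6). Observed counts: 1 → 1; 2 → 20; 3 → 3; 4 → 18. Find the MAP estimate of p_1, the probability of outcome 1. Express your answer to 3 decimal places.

MAP estimate: 0.036

The posterior is Dirichlet(αᵢ + nᵢ) = Dirichlet(3, 26, 6, 24).
For a Dirichlet(a₁,…,a_K) with all aᵢ > 1, the mode has j-th component (aⱼ − 1)/(Σaᵢ − K).
Here Σaᵢ = 59 and K = 4, so p_1 = (3 − 1)/(59 − 4) = 2/55 ≈ 0.036.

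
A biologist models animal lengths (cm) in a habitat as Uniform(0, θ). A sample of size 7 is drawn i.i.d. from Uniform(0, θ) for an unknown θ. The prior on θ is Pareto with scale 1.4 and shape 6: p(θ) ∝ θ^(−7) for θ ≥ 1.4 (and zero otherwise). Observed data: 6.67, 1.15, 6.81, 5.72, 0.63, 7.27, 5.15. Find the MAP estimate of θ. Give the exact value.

The Uniform(0, θ) likelihood is θ^(−n) for θ ≥ max(xᵢ), zero otherwise. Here max(xᵢ) = 7.27.
Posterior ∝ θ^(−7) · θ^(−7) = θ^(−14) on θ ≥ max(1.4, 7.27) = 7.27.
This density is strictly decreasing in θ, so the posterior mode lies at the lower boundary of the support.

θ̂_MAP = 7.27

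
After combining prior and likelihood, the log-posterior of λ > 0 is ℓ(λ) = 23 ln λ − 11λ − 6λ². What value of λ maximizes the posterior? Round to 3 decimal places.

ℓ'(λ) = 23/λ − 11 − 12λ. Setting this to zero and multiplying by λ: 12λ² + 11λ − 23 = 0.
λ = (−11 + √(11² + 4·12·23)) / (2·12) = (−11 + √1225) / 24 = (−11 + 35)/24 = 1.
ℓ''(λ) = −23/λ² − 12 < 0, confirming a maximum.

λ̂_MAP = 1.000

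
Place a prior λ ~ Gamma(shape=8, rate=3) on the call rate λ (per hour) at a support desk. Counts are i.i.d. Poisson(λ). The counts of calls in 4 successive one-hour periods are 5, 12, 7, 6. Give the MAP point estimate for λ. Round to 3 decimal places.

λ̂_MAP = 5.286

Σxᵢ = 5+12+7+6 = 30, with n = 4.
Posterior ∝ λ^7e^(−3λ) · λ^30e^(−4λ) = λ^37e^(−7λ), i.e. Gamma(shape=38, rate=7).
The mode of a Gamma(a, b) with a ≥ 1 (shape–rate) is (a−1)/b = 37/7 ≈ 5.286.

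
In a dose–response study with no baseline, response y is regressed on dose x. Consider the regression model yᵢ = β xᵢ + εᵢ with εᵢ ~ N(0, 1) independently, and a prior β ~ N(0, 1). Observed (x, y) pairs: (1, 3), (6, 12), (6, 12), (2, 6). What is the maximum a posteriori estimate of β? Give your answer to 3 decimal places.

β̂_MAP = 2.038

log p(β | y) = −Σ(yᵢ − βxᵢ)²/(2·1) − β²/(2·1) + const.
Setting the derivative to zero: Σxᵢ(yᵢ − βxᵢ)/1 − β/1 = 0, so β = Σxᵢyᵢ / (Σxᵢ² + σ²/τ²).
Σxᵢyᵢ = 1·3 + 6·12 + 6·12 + 2·6 = 159; Σxᵢ² = 77; σ²/τ² = 1.
β̂_MAP = 159 / (77 + 1) = 159/78 ≈ 2.038.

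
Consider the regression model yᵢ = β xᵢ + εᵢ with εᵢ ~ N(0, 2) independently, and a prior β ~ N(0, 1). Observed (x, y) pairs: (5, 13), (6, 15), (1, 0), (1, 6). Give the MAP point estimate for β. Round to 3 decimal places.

β̂_MAP = 2.477

log p(β | y) = −Σ(yᵢ − βxᵢ)²/(2·2) − β²/(2·1) + const.
Setting the derivative to zero: Σxᵢ(yᵢ − βxᵢ)/2 − β/1 = 0, so β = Σxᵢyᵢ / (Σxᵢ² + σ²/τ²).
Σxᵢyᵢ = 5·13 + 6·15 + 1·0 + 1·6 = 161; Σxᵢ² = 63; σ²/τ² = 2.
β̂_MAP = 161 / (63 + 2) = 161/65 ≈ 2.477.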